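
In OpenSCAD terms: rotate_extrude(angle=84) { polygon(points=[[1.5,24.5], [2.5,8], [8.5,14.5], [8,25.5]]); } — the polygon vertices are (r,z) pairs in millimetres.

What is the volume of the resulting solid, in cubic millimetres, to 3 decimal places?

Profile (r,z), 4 vertices: (1.5,24.5) (2.5,8) (8.5,14.5) (8,25.5)
edge 0: (1.5,24.5)→(2.5,8)  cross = 1.5·8 − 2.5·24.5 = -49.2500; (r_i+r_j)·cross = 4·-49.2500 = -197.0000
edge 1: (2.5,8)→(8.5,14.5)  cross = 2.5·14.5 − 8.5·8 = -31.7500; (r_i+r_j)·cross = 11·-31.7500 = -349.2500
edge 2: (8.5,14.5)→(8,25.5)  cross = 8.5·25.5 − 8·14.5 = 100.7500; (r_i+r_j)·cross = 16.5·100.7500 = 1662.3750
edge 3: (8,25.5)→(1.5,24.5)  cross = 8·24.5 − 1.5·25.5 = 157.7500; (r_i+r_j)·cross = 9.5·157.7500 = 1498.6250
Σcross = 177.5000 → A = |Σcross|/2 = 88.7500 mm²
Σ(r_i+r_j)·cross = 2614.7500 → first moment M = |Σ|/6 = 435.7917
R_c = M/A = 435.7917/88.7500 = 4.9103 mm
θ = 84° = 1.466077 rad
V = θ·R_c·A = 1.466077·4.9103·88.7500 = 638.904 mm³

Volume = 638.904 mm³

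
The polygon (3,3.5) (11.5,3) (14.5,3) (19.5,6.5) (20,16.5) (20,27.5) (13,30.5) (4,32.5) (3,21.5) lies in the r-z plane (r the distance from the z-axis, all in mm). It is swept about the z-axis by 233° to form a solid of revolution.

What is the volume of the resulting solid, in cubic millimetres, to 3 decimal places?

Volume = 20291.742 mm³

Profile (r,z), 9 vertices: (3,3.5) (11.5,3) (14.5,3) (19.5,6.5) (20,16.5) (20,27.5) (13,30.5) (4,32.5) (3,21.5)
edge 0: (3,3.5)→(11.5,3)  cross = 3·3 − 11.5·3.5 = -31.2500; (r_i+r_j)·cross = 14.5·-31.2500 = -453.1250
edge 1: (11.5,3)→(14.5,3)  cross = 11.5·3 − 14.5·3 = -9.0000; (r_i+r_j)·cross = 26·-9.0000 = -234.0000
edge 2: (14.5,3)→(19.5,6.5)  cross = 14.5·6.5 − 19.5·3 = 35.7500; (r_i+r_j)·cross = 34·35.7500 = 1215.5000
edge 3: (19.5,6.5)→(20,16.5)  cross = 19.5·16.5 − 20·6.5 = 191.7500; (r_i+r_j)·cross = 39.5·191.7500 = 7574.1250
edge 4: (20,16.5)→(20,27.5)  cross = 20·27.5 − 20·16.5 = 220.0000; (r_i+r_j)·cross = 40·220.0000 = 8800.0000
edge 5: (20,27.5)→(13,30.5)  cross = 20·30.5 − 13·27.5 = 252.5000; (r_i+r_j)·cross = 33·252.5000 = 8332.5000
edge 6: (13,30.5)→(4,32.5)  cross = 13·32.5 − 4·30.5 = 300.5000; (r_i+r_j)·cross = 17·300.5000 = 5108.5000
edge 7: (4,32.5)→(3,21.5)  cross = 4·21.5 − 3·32.5 = -11.5000; (r_i+r_j)·cross = 7·-11.5000 = -80.5000
edge 8: (3,21.5)→(3,3.5)  cross = 3·3.5 − 3·21.5 = -54.0000; (r_i+r_j)·cross = 6·-54.0000 = -324.0000
Σcross = 894.7500 → A = |Σcross|/2 = 447.3750 mm²
Σ(r_i+r_j)·cross = 29939.0000 → first moment M = |Σ|/6 = 4989.8333
R_c = M/A = 4989.8333/447.3750 = 11.1536 mm
θ = 233° = 4.066617 rad
V = θ·R_c·A = 4.066617·11.1536·447.3750 = 20291.742 mm³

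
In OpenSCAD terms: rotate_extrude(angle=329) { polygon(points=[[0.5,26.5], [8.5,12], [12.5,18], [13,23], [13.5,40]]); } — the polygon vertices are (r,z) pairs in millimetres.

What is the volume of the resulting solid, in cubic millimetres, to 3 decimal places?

Volume = 9315.893 mm³

Profile (r,z), 5 vertices: (0.5,26.5) (8.5,12) (12.5,18) (13,23) (13.5,40)
edge 0: (0.5,26.5)→(8.5,12)  cross = 0.5·12 − 8.5·26.5 = -219.2500; (r_i+r_j)·cross = 9·-219.2500 = -1973.2500
edge 1: (8.5,12)→(12.5,18)  cross = 8.5·18 − 12.5·12 = 3.0000; (r_i+r_j)·cross = 21·3.0000 = 63.0000
edge 2: (12.5,18)→(13,23)  cross = 12.5·23 − 13·18 = 53.5000; (r_i+r_j)·cross = 25.5·53.5000 = 1364.2500
edge 3: (13,23)→(13.5,40)  cross = 13·40 − 13.5·23 = 209.5000; (r_i+r_j)·cross = 26.5·209.5000 = 5551.7500
edge 4: (13.5,40)→(0.5,26.5)  cross = 13.5·26.5 − 0.5·40 = 337.7500; (r_i+r_j)·cross = 14·337.7500 = 4728.5000
Σcross = 384.5000 → A = |Σcross|/2 = 192.2500 mm²
Σ(r_i+r_j)·cross = 9734.2500 → first moment M = |Σ|/6 = 1622.3750
R_c = M/A = 1622.3750/192.2500 = 8.4389 mm
θ = 329° = 5.742133 rad
V = θ·R_c·A = 5.742133·8.4389·192.2500 = 9315.893 mm³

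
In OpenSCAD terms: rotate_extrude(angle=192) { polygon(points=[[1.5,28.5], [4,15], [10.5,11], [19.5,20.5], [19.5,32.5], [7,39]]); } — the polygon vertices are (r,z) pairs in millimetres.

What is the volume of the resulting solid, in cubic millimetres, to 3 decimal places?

Profile (r,z), 6 vertices: (1.5,28.5) (4,15) (10.5,11) (19.5,20.5) (19.5,32.5) (7,39)
edge 0: (1.5,28.5)→(4,15)  cross = 1.5·15 − 4·28.5 = -91.5000; (r_i+r_j)·cross = 5.5·-91.5000 = -503.2500
edge 1: (4,15)→(10.5,11)  cross = 4·11 − 10.5·15 = -113.5000; (r_i+r_j)·cross = 14.5·-113.5000 = -1645.7500
edge 2: (10.5,11)→(19.5,20.5)  cross = 10.5·20.5 − 19.5·11 = 0.7500; (r_i+r_j)·cross = 30·0.7500 = 22.5000
edge 3: (19.5,20.5)→(19.5,32.5)  cross = 19.5·32.5 − 19.5·20.5 = 234.0000; (r_i+r_j)·cross = 39·234.0000 = 9126.0000
edge 4: (19.5,32.5)→(7,39)  cross = 19.5·39 − 7·32.5 = 533.0000; (r_i+r_j)·cross = 26.5·533.0000 = 14124.5000
edge 5: (7,39)→(1.5,28.5)  cross = 7·28.5 − 1.5·39 = 141.0000; (r_i+r_j)·cross = 8.5·141.0000 = 1198.5000
Σcross = 703.7500 → A = |Σcross|/2 = 351.8750 mm²
Σ(r_i+r_j)·cross = 22322.5000 → first moment M = |Σ|/6 = 3720.4167
R_c = M/A = 3720.4167/351.8750 = 10.5731 mm
θ = 192° = 3.351032 rad
V = θ·R_c·A = 3.351032·10.5731·351.8750 = 12467.236 mm³

Volume = 12467.236 mm³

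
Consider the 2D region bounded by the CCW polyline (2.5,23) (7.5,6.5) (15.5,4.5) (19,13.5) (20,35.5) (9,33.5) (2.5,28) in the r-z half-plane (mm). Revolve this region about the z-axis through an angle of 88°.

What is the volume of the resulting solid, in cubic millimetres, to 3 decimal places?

Volume = 7417.899 mm³

Profile (r,z), 7 vertices: (2.5,23) (7.5,6.5) (15.5,4.5) (19,13.5) (20,35.5) (9,33.5) (2.5,28)
edge 0: (2.5,23)→(7.5,6.5)  cross = 2.5·6.5 − 7.5·23 = -156.2500; (r_i+r_j)·cross = 10·-156.2500 = -1562.5000
edge 1: (7.5,6.5)→(15.5,4.5)  cross = 7.5·4.5 − 15.5·6.5 = -67.0000; (r_i+r_j)·cross = 23·-67.0000 = -1541.0000
edge 2: (15.5,4.5)→(19,13.5)  cross = 15.5·13.5 − 19·4.5 = 123.7500; (r_i+r_j)·cross = 34.5·123.7500 = 4269.3750
edge 3: (19,13.5)→(20,35.5)  cross = 19·35.5 − 20·13.5 = 404.5000; (r_i+r_j)·cross = 39·404.5000 = 15775.5000
edge 4: (20,35.5)→(9,33.5)  cross = 20·33.5 − 9·35.5 = 350.5000; (r_i+r_j)·cross = 29·350.5000 = 10164.5000
edge 5: (9,33.5)→(2.5,28)  cross = 9·28 − 2.5·33.5 = 168.2500; (r_i+r_j)·cross = 11.5·168.2500 = 1934.8750
edge 6: (2.5,28)→(2.5,23)  cross = 2.5·23 − 2.5·28 = -12.5000; (r_i+r_j)·cross = 5·-12.5000 = -62.5000
Σcross = 811.2500 → A = |Σcross|/2 = 405.6250 mm²
Σ(r_i+r_j)·cross = 28978.2500 → first moment M = |Σ|/6 = 4829.7083
R_c = M/A = 4829.7083/405.6250 = 11.9068 mm
θ = 88° = 1.535890 rad
V = θ·R_c·A = 1.535890·11.9068·405.6250 = 7417.899 mm³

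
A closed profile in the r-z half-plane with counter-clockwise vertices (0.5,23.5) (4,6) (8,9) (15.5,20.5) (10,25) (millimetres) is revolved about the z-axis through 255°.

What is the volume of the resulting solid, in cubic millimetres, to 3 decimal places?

Volume = 5201.441 mm³

Profile (r,z), 5 vertices: (0.5,23.5) (4,6) (8,9) (15.5,20.5) (10,25)
edge 0: (0.5,23.5)→(4,6)  cross = 0.5·6 − 4·23.5 = -91.0000; (r_i+r_j)·cross = 4.5·-91.0000 = -409.5000
edge 1: (4,6)→(8,9)  cross = 4·9 − 8·6 = -12.0000; (r_i+r_j)·cross = 12·-12.0000 = -144.0000
edge 2: (8,9)→(15.5,20.5)  cross = 8·20.5 − 15.5·9 = 24.5000; (r_i+r_j)·cross = 23.5·24.5000 = 575.7500
edge 3: (15.5,20.5)→(10,25)  cross = 15.5·25 − 10·20.5 = 182.5000; (r_i+r_j)·cross = 25.5·182.5000 = 4653.7500
edge 4: (10,25)→(0.5,23.5)  cross = 10·23.5 − 0.5·25 = 222.5000; (r_i+r_j)·cross = 10.5·222.5000 = 2336.2500
Σcross = 326.5000 → A = |Σcross|/2 = 163.2500 mm²
Σ(r_i+r_j)·cross = 7012.2500 → first moment M = |Σ|/6 = 1168.7083
R_c = M/A = 1168.7083/163.2500 = 7.1590 mm
θ = 255° = 4.450590 rad
V = θ·R_c·A = 4.450590·7.1590·163.2500 = 5201.441 mm³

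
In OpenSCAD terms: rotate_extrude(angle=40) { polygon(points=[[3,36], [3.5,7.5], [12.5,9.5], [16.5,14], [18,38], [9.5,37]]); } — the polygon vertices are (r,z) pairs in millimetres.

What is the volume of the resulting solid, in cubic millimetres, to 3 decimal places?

Volume = 2687.923 mm³

Profile (r,z), 6 vertices: (3,36) (3.5,7.5) (12.5,9.5) (16.5,14) (18,38) (9.5,37)
edge 0: (3,36)→(3.5,7.5)  cross = 3·7.5 − 3.5·36 = -103.5000; (r_i+r_j)·cross = 6.5·-103.5000 = -672.7500
edge 1: (3.5,7.5)→(12.5,9.5)  cross = 3.5·9.5 − 12.5·7.5 = -60.5000; (r_i+r_j)·cross = 16·-60.5000 = -968.0000
edge 2: (12.5,9.5)→(16.5,14)  cross = 12.5·14 − 16.5·9.5 = 18.2500; (r_i+r_j)·cross = 29·18.2500 = 529.2500
edge 3: (16.5,14)→(18,38)  cross = 16.5·38 − 18·14 = 375.0000; (r_i+r_j)·cross = 34.5·375.0000 = 12937.5000
edge 4: (18,38)→(9.5,37)  cross = 18·37 − 9.5·38 = 305.0000; (r_i+r_j)·cross = 27.5·305.0000 = 8387.5000
edge 5: (9.5,37)→(3,36)  cross = 9.5·36 − 3·37 = 231.0000; (r_i+r_j)·cross = 12.5·231.0000 = 2887.5000
Σcross = 765.2500 → A = |Σcross|/2 = 382.6250 mm²
Σ(r_i+r_j)·cross = 23101.0000 → first moment M = |Σ|/6 = 3850.1667
R_c = M/A = 3850.1667/382.6250 = 10.0625 mm
θ = 40° = 0.698132 rad
V = θ·R_c·A = 0.698132·10.0625·382.6250 = 2687.923 mm³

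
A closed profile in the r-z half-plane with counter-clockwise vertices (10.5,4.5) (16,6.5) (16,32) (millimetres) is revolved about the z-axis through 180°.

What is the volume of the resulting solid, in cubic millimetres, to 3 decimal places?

Volume = 3120.976 mm³

Profile (r,z), 3 vertices: (10.5,4.5) (16,6.5) (16,32)
edge 0: (10.5,4.5)→(16,6.5)  cross = 10.5·6.5 − 16·4.5 = -3.7500; (r_i+r_j)·cross = 26.5·-3.7500 = -99.3750
edge 1: (16,6.5)→(16,32)  cross = 16·32 − 16·6.5 = 408.0000; (r_i+r_j)·cross = 32·408.0000 = 13056.0000
edge 2: (16,32)→(10.5,4.5)  cross = 16·4.5 − 10.5·32 = -264.0000; (r_i+r_j)·cross = 26.5·-264.0000 = -6996.0000
Σcross = 140.2500 → A = |Σcross|/2 = 70.1250 mm²
Σ(r_i+r_j)·cross = 5960.6250 → first moment M = |Σ|/6 = 993.4375
R_c = M/A = 993.4375/70.1250 = 14.1667 mm
θ = 180° = 3.141593 rad
V = θ·R_c·A = 3.141593·14.1667·70.1250 = 3120.976 mm³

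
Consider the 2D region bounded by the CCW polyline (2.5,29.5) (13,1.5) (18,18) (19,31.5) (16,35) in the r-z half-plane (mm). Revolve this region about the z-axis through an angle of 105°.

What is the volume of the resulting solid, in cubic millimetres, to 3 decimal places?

Profile (r,z), 5 vertices: (2.5,29.5) (13,1.5) (18,18) (19,31.5) (16,35)
edge 0: (2.5,29.5)→(13,1.5)  cross = 2.5·1.5 − 13·29.5 = -379.7500; (r_i+r_j)·cross = 15.5·-379.7500 = -5886.1250
edge 1: (13,1.5)→(18,18)  cross = 13·18 − 18·1.5 = 207.0000; (r_i+r_j)·cross = 31·207.0000 = 6417.0000
edge 2: (18,18)→(19,31.5)  cross = 18·31.5 − 19·18 = 225.0000; (r_i+r_j)·cross = 37·225.0000 = 8325.0000
edge 3: (19,31.5)→(16,35)  cross = 19·35 − 16·31.5 = 161.0000; (r_i+r_j)·cross = 35·161.0000 = 5635.0000
edge 4: (16,35)→(2.5,29.5)  cross = 16·29.5 − 2.5·35 = 384.5000; (r_i+r_j)·cross = 18.5·384.5000 = 7113.2500
Σcross = 597.7500 → A = |Σcross|/2 = 298.8750 mm²
Σ(r_i+r_j)·cross = 21604.1250 → first moment M = |Σ|/6 = 3600.6875
R_c = M/A = 3600.6875/298.8750 = 12.0475 mm
θ = 105° = 1.832596 rad
V = θ·R_c·A = 1.832596·12.0475·298.8750 = 6598.604 mm³

Volume = 6598.604 mm³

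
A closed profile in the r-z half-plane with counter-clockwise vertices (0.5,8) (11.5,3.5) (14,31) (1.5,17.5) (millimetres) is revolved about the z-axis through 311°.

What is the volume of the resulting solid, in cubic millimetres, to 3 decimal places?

Volume = 8903.234 mm³

Profile (r,z), 4 vertices: (0.5,8) (11.5,3.5) (14,31) (1.5,17.5)
edge 0: (0.5,8)→(11.5,3.5)  cross = 0.5·3.5 − 11.5·8 = -90.2500; (r_i+r_j)·cross = 12·-90.2500 = -1083.0000
edge 1: (11.5,3.5)→(14,31)  cross = 11.5·31 − 14·3.5 = 307.5000; (r_i+r_j)·cross = 25.5·307.5000 = 7841.2500
edge 2: (14,31)→(1.5,17.5)  cross = 14·17.5 − 1.5·31 = 198.5000; (r_i+r_j)·cross = 15.5·198.5000 = 3076.7500
edge 3: (1.5,17.5)→(0.5,8)  cross = 1.5·8 − 0.5·17.5 = 3.2500; (r_i+r_j)·cross = 2·3.2500 = 6.5000
Σcross = 419.0000 → A = |Σcross|/2 = 209.5000 mm²
Σ(r_i+r_j)·cross = 9841.5000 → first moment M = |Σ|/6 = 1640.2500
R_c = M/A = 1640.2500/209.5000 = 7.8294 mm
θ = 311° = 5.427974 rad
V = θ·R_c·A = 5.427974·7.8294·209.5000 = 8903.234 mm³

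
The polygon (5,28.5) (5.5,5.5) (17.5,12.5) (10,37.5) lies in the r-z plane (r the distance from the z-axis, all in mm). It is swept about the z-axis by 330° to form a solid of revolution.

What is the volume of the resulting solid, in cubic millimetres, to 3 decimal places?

Profile (r,z), 4 vertices: (5,28.5) (5.5,5.5) (17.5,12.5) (10,37.5)
edge 0: (5,28.5)→(5.5,5.5)  cross = 5·5.5 − 5.5·28.5 = -129.2500; (r_i+r_j)·cross = 10.5·-129.2500 = -1357.1250
edge 1: (5.5,5.5)→(17.5,12.5)  cross = 5.5·12.5 − 17.5·5.5 = -27.5000; (r_i+r_j)·cross = 23·-27.5000 = -632.5000
edge 2: (17.5,12.5)→(10,37.5)  cross = 17.5·37.5 − 10·12.5 = 531.2500; (r_i+r_j)·cross = 27.5·531.2500 = 14609.3750
edge 3: (10,37.5)→(5,28.5)  cross = 10·28.5 − 5·37.5 = 97.5000; (r_i+r_j)·cross = 15·97.5000 = 1462.5000
Σcross = 472.0000 → A = |Σcross|/2 = 236.0000 mm²
Σ(r_i+r_j)·cross = 14082.2500 → first moment M = |Σ|/6 = 2347.0417
R_c = M/A = 2347.0417/236.0000 = 9.9451 mm
θ = 330° = 5.759587 rad
V = θ·R_c·A = 5.759587·9.9451·236.0000 = 13517.990 mm³

Volume = 13517.990 mm³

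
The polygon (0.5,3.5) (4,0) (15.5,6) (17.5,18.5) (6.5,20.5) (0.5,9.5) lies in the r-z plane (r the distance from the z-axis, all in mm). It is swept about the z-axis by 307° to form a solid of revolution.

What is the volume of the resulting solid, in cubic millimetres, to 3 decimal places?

Profile (r,z), 6 vertices: (0.5,3.5) (4,0) (15.5,6) (17.5,18.5) (6.5,20.5) (0.5,9.5)
edge 0: (0.5,3.5)→(4,0)  cross = 0.5·0 − 4·3.5 = -14.0000; (r_i+r_j)·cross = 4.5·-14.0000 = -63.0000
edge 1: (4,0)→(15.5,6)  cross = 4·6 − 15.5·0 = 24.0000; (r_i+r_j)·cross = 19.5·24.0000 = 468.0000
edge 2: (15.5,6)→(17.5,18.5)  cross = 15.5·18.5 − 17.5·6 = 181.7500; (r_i+r_j)·cross = 33·181.7500 = 5997.7500
edge 3: (17.5,18.5)→(6.5,20.5)  cross = 17.5·20.5 − 6.5·18.5 = 238.5000; (r_i+r_j)·cross = 24·238.5000 = 5724.0000
edge 4: (6.5,20.5)→(0.5,9.5)  cross = 6.5·9.5 − 0.5·20.5 = 51.5000; (r_i+r_j)·cross = 7·51.5000 = 360.5000
edge 5: (0.5,9.5)→(0.5,3.5)  cross = 0.5·3.5 − 0.5·9.5 = -3.0000; (r_i+r_j)·cross = 1·-3.0000 = -3.0000
Σcross = 478.7500 → A = |Σcross|/2 = 239.3750 mm²
Σ(r_i+r_j)·cross = 12484.2500 → first moment M = |Σ|/6 = 2080.7083
R_c = M/A = 2080.7083/239.3750 = 8.6923 mm
θ = 307° = 5.358161 rad
V = θ·R_c·A = 5.358161·8.6923·239.3750 = 11148.770 mm³

Volume = 11148.770 mm³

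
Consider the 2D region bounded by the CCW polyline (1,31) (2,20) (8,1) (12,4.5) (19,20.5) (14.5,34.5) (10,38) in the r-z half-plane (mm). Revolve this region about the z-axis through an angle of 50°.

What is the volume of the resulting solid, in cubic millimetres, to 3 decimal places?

Profile (r,z), 7 vertices: (1,31) (2,20) (8,1) (12,4.5) (19,20.5) (14.5,34.5) (10,38)
edge 0: (1,31)→(2,20)  cross = 1·20 − 2·31 = -42.0000; (r_i+r_j)·cross = 3·-42.0000 = -126.0000
edge 1: (2,20)→(8,1)  cross = 2·1 − 8·20 = -158.0000; (r_i+r_j)·cross = 10·-158.0000 = -1580.0000
edge 2: (8,1)→(12,4.5)  cross = 8·4.5 − 12·1 = 24.0000; (r_i+r_j)·cross = 20·24.0000 = 480.0000
edge 3: (12,4.5)→(19,20.5)  cross = 12·20.5 − 19·4.5 = 160.5000; (r_i+r_j)·cross = 31·160.5000 = 4975.5000
edge 4: (19,20.5)→(14.5,34.5)  cross = 19·34.5 − 14.5·20.5 = 358.2500; (r_i+r_j)·cross = 33.5·358.2500 = 12001.3750
edge 5: (14.5,34.5)→(10,38)  cross = 14.5·38 − 10·34.5 = 206.0000; (r_i+r_j)·cross = 24.5·206.0000 = 5047.0000
edge 6: (10,38)→(1,31)  cross = 10·31 − 1·38 = 272.0000; (r_i+r_j)·cross = 11·272.0000 = 2992.0000
Σcross = 820.7500 → A = |Σcross|/2 = 410.3750 mm²
Σ(r_i+r_j)·cross = 23789.8750 → first moment M = |Σ|/6 = 3964.9792
R_c = M/A = 3964.9792/410.3750 = 9.6618 mm
θ = 50° = 0.872665 rad
V = θ·R_c·A = 0.872665·9.6618·410.3750 = 3460.097 mm³

Volume = 3460.097 mm³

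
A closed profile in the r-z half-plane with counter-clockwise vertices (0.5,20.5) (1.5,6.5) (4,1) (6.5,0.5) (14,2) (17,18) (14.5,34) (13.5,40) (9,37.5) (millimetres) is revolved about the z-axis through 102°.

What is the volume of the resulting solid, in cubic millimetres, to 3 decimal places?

Volume = 7382.861 mm³

Profile (r,z), 9 vertices: (0.5,20.5) (1.5,6.5) (4,1) (6.5,0.5) (14,2) (17,18) (14.5,34) (13.5,40) (9,37.5)
edge 0: (0.5,20.5)→(1.5,6.5)  cross = 0.5·6.5 − 1.5·20.5 = -27.5000; (r_i+r_j)·cross = 2·-27.5000 = -55.0000
edge 1: (1.5,6.5)→(4,1)  cross = 1.5·1 − 4·6.5 = -24.5000; (r_i+r_j)·cross = 5.5·-24.5000 = -134.7500
edge 2: (4,1)→(6.5,0.5)  cross = 4·0.5 − 6.5·1 = -4.5000; (r_i+r_j)·cross = 10.5·-4.5000 = -47.2500
edge 3: (6.5,0.5)→(14,2)  cross = 6.5·2 − 14·0.5 = 6.0000; (r_i+r_j)·cross = 20.5·6.0000 = 123.0000
edge 4: (14,2)→(17,18)  cross = 14·18 − 17·2 = 218.0000; (r_i+r_j)·cross = 31·218.0000 = 6758.0000
edge 5: (17,18)→(14.5,34)  cross = 17·34 − 14.5·18 = 317.0000; (r_i+r_j)·cross = 31.5·317.0000 = 9985.5000
edge 6: (14.5,34)→(13.5,40)  cross = 14.5·40 − 13.5·34 = 121.0000; (r_i+r_j)·cross = 28·121.0000 = 3388.0000
edge 7: (13.5,40)→(9,37.5)  cross = 13.5·37.5 − 9·40 = 146.2500; (r_i+r_j)·cross = 22.5·146.2500 = 3290.6250
edge 8: (9,37.5)→(0.5,20.5)  cross = 9·20.5 − 0.5·37.5 = 165.7500; (r_i+r_j)·cross = 9.5·165.7500 = 1574.6250
Σcross = 917.5000 → A = |Σcross|/2 = 458.7500 mm²
Σ(r_i+r_j)·cross = 24882.7500 → first moment M = |Σ|/6 = 4147.1250
R_c = M/A = 4147.1250/458.7500 = 9.0401 mm
θ = 102° = 1.780236 rad
V = θ·R_c·A = 1.780236·9.0401·458.7500 = 7382.861 mm³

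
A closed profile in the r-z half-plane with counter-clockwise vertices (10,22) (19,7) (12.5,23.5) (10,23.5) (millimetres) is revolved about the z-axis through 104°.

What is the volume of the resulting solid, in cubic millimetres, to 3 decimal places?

Profile (r,z), 4 vertices: (10,22) (19,7) (12.5,23.5) (10,23.5)
edge 0: (10,22)→(19,7)  cross = 10·7 − 19·22 = -348.0000; (r_i+r_j)·cross = 29·-348.0000 = -10092.0000
edge 1: (19,7)→(12.5,23.5)  cross = 19·23.5 − 12.5·7 = 359.0000; (r_i+r_j)·cross = 31.5·359.0000 = 11308.5000
edge 2: (12.5,23.5)→(10,23.5)  cross = 12.5·23.5 − 10·23.5 = 58.7500; (r_i+r_j)·cross = 22.5·58.7500 = 1321.8750
edge 3: (10,23.5)→(10,22)  cross = 10·22 − 10·23.5 = -15.0000; (r_i+r_j)·cross = 20·-15.0000 = -300.0000
Σcross = 54.7500 → A = |Σcross|/2 = 27.3750 mm²
Σ(r_i+r_j)·cross = 2238.3750 → first moment M = |Σ|/6 = 373.0625
R_c = M/A = 373.0625/27.3750 = 13.6279 mm
θ = 104° = 1.815142 rad
V = θ·R_c·A = 1.815142·13.6279·27.3750 = 677.162 mm³

Volume = 677.162 mm³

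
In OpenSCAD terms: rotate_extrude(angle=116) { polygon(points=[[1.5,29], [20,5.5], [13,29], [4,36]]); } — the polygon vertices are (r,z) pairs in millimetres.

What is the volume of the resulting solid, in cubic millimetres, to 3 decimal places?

Profile (r,z), 4 vertices: (1.5,29) (20,5.5) (13,29) (4,36)
edge 0: (1.5,29)→(20,5.5)  cross = 1.5·5.5 − 20·29 = -571.7500; (r_i+r_j)·cross = 21.5·-571.7500 = -12292.6250
edge 1: (20,5.5)→(13,29)  cross = 20·29 − 13·5.5 = 508.5000; (r_i+r_j)·cross = 33·508.5000 = 16780.5000
edge 2: (13,29)→(4,36)  cross = 13·36 − 4·29 = 352.0000; (r_i+r_j)·cross = 17·352.0000 = 5984.0000
edge 3: (4,36)→(1.5,29)  cross = 4·29 − 1.5·36 = 62.0000; (r_i+r_j)·cross = 5.5·62.0000 = 341.0000
Σcross = 350.7500 → A = |Σcross|/2 = 175.3750 mm²
Σ(r_i+r_j)·cross = 10812.8750 → first moment M = |Σ|/6 = 1802.1458
R_c = M/A = 1802.1458/175.3750 = 10.2760 mm
θ = 116° = 2.024582 rad
V = θ·R_c·A = 2.024582·10.2760·175.3750 = 3648.592 mm³

Volume = 3648.592 mm³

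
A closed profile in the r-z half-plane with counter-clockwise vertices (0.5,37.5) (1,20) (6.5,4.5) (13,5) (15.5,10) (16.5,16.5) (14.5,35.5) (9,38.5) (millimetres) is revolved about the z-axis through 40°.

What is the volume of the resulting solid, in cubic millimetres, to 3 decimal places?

Profile (r,z), 8 vertices: (0.5,37.5) (1,20) (6.5,4.5) (13,5) (15.5,10) (16.5,16.5) (14.5,35.5) (9,38.5)
edge 0: (0.5,37.5)→(1,20)  cross = 0.5·20 − 1·37.5 = -27.5000; (r_i+r_j)·cross = 1.5·-27.5000 = -41.2500
edge 1: (1,20)→(6.5,4.5)  cross = 1·4.5 − 6.5·20 = -125.5000; (r_i+r_j)·cross = 7.5·-125.5000 = -941.2500
edge 2: (6.5,4.5)→(13,5)  cross = 6.5·5 − 13·4.5 = -26.0000; (r_i+r_j)·cross = 19.5·-26.0000 = -507.0000
edge 3: (13,5)→(15.5,10)  cross = 13·10 − 15.5·5 = 52.5000; (r_i+r_j)·cross = 28.5·52.5000 = 1496.2500
edge 4: (15.5,10)→(16.5,16.5)  cross = 15.5·16.5 − 16.5·10 = 90.7500; (r_i+r_j)·cross = 32·90.7500 = 2904.0000
edge 5: (16.5,16.5)→(14.5,35.5)  cross = 16.5·35.5 − 14.5·16.5 = 346.5000; (r_i+r_j)·cross = 31·346.5000 = 10741.5000
edge 6: (14.5,35.5)→(9,38.5)  cross = 14.5·38.5 − 9·35.5 = 238.7500; (r_i+r_j)·cross = 23.5·238.7500 = 5610.6250
edge 7: (9,38.5)→(0.5,37.5)  cross = 9·37.5 − 0.5·38.5 = 318.2500; (r_i+r_j)·cross = 9.5·318.2500 = 3023.3750
Σcross = 867.7500 → A = |Σcross|/2 = 433.8750 mm²
Σ(r_i+r_j)·cross = 22286.2500 → first moment M = |Σ|/6 = 3714.3750
R_c = M/A = 3714.3750/433.8750 = 8.5609 mm
θ = 40° = 0.698132 rad
V = θ·R_c·A = 0.698132·8.5609·433.8750 = 2593.123 mm³

Volume = 2593.123 mm³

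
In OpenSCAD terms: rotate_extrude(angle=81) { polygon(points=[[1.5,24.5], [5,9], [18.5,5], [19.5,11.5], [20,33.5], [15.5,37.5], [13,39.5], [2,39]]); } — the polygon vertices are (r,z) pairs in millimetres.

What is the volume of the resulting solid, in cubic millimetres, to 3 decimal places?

Profile (r,z), 8 vertices: (1.5,24.5) (5,9) (18.5,5) (19.5,11.5) (20,33.5) (15.5,37.5) (13,39.5) (2,39)
edge 0: (1.5,24.5)→(5,9)  cross = 1.5·9 − 5·24.5 = -109.0000; (r_i+r_j)·cross = 6.5·-109.0000 = -708.5000
edge 1: (5,9)→(18.5,5)  cross = 5·5 − 18.5·9 = -141.5000; (r_i+r_j)·cross = 23.5·-141.5000 = -3325.2500
edge 2: (18.5,5)→(19.5,11.5)  cross = 18.5·11.5 − 19.5·5 = 115.2500; (r_i+r_j)·cross = 38·115.2500 = 4379.5000
edge 3: (19.5,11.5)→(20,33.5)  cross = 19.5·33.5 − 20·11.5 = 423.2500; (r_i+r_j)·cross = 39.5·423.2500 = 16718.3750
edge 4: (20,33.5)→(15.5,37.5)  cross = 20·37.5 − 15.5·33.5 = 230.7500; (r_i+r_j)·cross = 35.5·230.7500 = 8191.6250
edge 5: (15.5,37.5)→(13,39.5)  cross = 15.5·39.5 − 13·37.5 = 124.7500; (r_i+r_j)·cross = 28.5·124.7500 = 3555.3750
edge 6: (13,39.5)→(2,39)  cross = 13·39 − 2·39.5 = 428.0000; (r_i+r_j)·cross = 15·428.0000 = 6420.0000
edge 7: (2,39)→(1.5,24.5)  cross = 2·24.5 − 1.5·39 = -9.5000; (r_i+r_j)·cross = 3.5·-9.5000 = -33.2500
Σcross = 1062.0000 → A = |Σcross|/2 = 531.0000 mm²
Σ(r_i+r_j)·cross = 35197.8750 → first moment M = |Σ|/6 = 5866.3125
R_c = M/A = 5866.3125/531.0000 = 11.0477 mm
θ = 81° = 1.413717 rad
V = θ·R_c·A = 1.413717·11.0477·531.0000 = 8293.304 mm³

Volume = 8293.304 mm³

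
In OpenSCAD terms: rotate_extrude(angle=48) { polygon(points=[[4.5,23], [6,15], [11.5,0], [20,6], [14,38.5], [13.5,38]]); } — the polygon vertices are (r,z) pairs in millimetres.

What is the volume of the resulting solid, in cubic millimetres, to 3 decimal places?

Profile (r,z), 6 vertices: (4.5,23) (6,15) (11.5,0) (20,6) (14,38.5) (13.5,38)
edge 0: (4.5,23)→(6,15)  cross = 4.5·15 − 6·23 = -70.5000; (r_i+r_j)·cross = 10.5·-70.5000 = -740.2500
edge 1: (6,15)→(11.5,0)  cross = 6·0 − 11.5·15 = -172.5000; (r_i+r_j)·cross = 17.5·-172.5000 = -3018.7500
edge 2: (11.5,0)→(20,6)  cross = 11.5·6 − 20·0 = 69.0000; (r_i+r_j)·cross = 31.5·69.0000 = 2173.5000
edge 3: (20,6)→(14,38.5)  cross = 20·38.5 − 14·6 = 686.0000; (r_i+r_j)·cross = 34·686.0000 = 23324.0000
edge 4: (14,38.5)→(13.5,38)  cross = 14·38 − 13.5·38.5 = 12.2500; (r_i+r_j)·cross = 27.5·12.2500 = 336.8750
edge 5: (13.5,38)→(4.5,23)  cross = 13.5·23 − 4.5·38 = 139.5000; (r_i+r_j)·cross = 18·139.5000 = 2511.0000
Σcross = 663.7500 → A = |Σcross|/2 = 331.8750 mm²
Σ(r_i+r_j)·cross = 24586.3750 → first moment M = |Σ|/6 = 4097.7292
R_c = M/A = 4097.7292/331.8750 = 12.3472 mm
θ = 48° = 0.837758 rad
V = θ·R_c·A = 0.837758·12.3472·331.8750 = 3432.906 mm³

Volume = 3432.906 mm³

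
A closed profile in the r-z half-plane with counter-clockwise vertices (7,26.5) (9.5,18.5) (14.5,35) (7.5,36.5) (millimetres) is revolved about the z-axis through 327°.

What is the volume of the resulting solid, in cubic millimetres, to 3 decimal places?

Profile (r,z), 4 vertices: (7,26.5) (9.5,18.5) (14.5,35) (7.5,36.5)
edge 0: (7,26.5)→(9.5,18.5)  cross = 7·18.5 − 9.5·26.5 = -122.2500; (r_i+r_j)·cross = 16.5·-122.2500 = -2017.1250
edge 1: (9.5,18.5)→(14.5,35)  cross = 9.5·35 − 14.5·18.5 = 64.2500; (r_i+r_j)·cross = 24·64.2500 = 1542.0000
edge 2: (14.5,35)→(7.5,36.5)  cross = 14.5·36.5 − 7.5·35 = 266.7500; (r_i+r_j)·cross = 22·266.7500 = 5868.5000
edge 3: (7.5,36.5)→(7,26.5)  cross = 7.5·26.5 − 7·36.5 = -56.7500; (r_i+r_j)·cross = 14.5·-56.7500 = -822.8750
Σcross = 152.0000 → A = |Σcross|/2 = 76.0000 mm²
Σ(r_i+r_j)·cross = 4570.5000 → first moment M = |Σ|/6 = 761.7500
R_c = M/A = 761.7500/76.0000 = 10.0230 mm
θ = 327° = 5.707227 rad
V = θ·R_c·A = 5.707227·10.0230·76.0000 = 4347.480 mm³

Volume = 4347.480 mm³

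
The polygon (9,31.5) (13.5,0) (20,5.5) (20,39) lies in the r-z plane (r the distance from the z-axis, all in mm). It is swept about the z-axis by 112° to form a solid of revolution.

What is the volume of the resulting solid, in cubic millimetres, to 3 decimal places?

Volume = 9060.435 mm³

Profile (r,z), 4 vertices: (9,31.5) (13.5,0) (20,5.5) (20,39)
edge 0: (9,31.5)→(13.5,0)  cross = 9·0 − 13.5·31.5 = -425.2500; (r_i+r_j)·cross = 22.5·-425.2500 = -9568.1250
edge 1: (13.5,0)→(20,5.5)  cross = 13.5·5.5 − 20·0 = 74.2500; (r_i+r_j)·cross = 33.5·74.2500 = 2487.3750
edge 2: (20,5.5)→(20,39)  cross = 20·39 − 20·5.5 = 670.0000; (r_i+r_j)·cross = 40·670.0000 = 26800.0000
edge 3: (20,39)→(9,31.5)  cross = 20·31.5 − 9·39 = 279.0000; (r_i+r_j)·cross = 29·279.0000 = 8091.0000
Σcross = 598.0000 → A = |Σcross|/2 = 299.0000 mm²
Σ(r_i+r_j)·cross = 27810.2500 → first moment M = |Σ|/6 = 4635.0417
R_c = M/A = 4635.0417/299.0000 = 15.5018 mm
θ = 112° = 1.954769 rad
V = θ·R_c·A = 1.954769·15.5018·299.0000 = 9060.435 mm³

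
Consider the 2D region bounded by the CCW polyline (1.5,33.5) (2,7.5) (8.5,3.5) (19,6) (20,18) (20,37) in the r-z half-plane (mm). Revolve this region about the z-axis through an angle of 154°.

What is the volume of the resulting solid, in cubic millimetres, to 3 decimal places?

Volume = 16060.767 mm³

Profile (r,z), 6 vertices: (1.5,33.5) (2,7.5) (8.5,3.5) (19,6) (20,18) (20,37)
edge 0: (1.5,33.5)→(2,7.5)  cross = 1.5·7.5 − 2·33.5 = -55.7500; (r_i+r_j)·cross = 3.5·-55.7500 = -195.1250
edge 1: (2,7.5)→(8.5,3.5)  cross = 2·3.5 − 8.5·7.5 = -56.7500; (r_i+r_j)·cross = 10.5·-56.7500 = -595.8750
edge 2: (8.5,3.5)→(19,6)  cross = 8.5·6 − 19·3.5 = -15.5000; (r_i+r_j)·cross = 27.5·-15.5000 = -426.2500
edge 3: (19,6)→(20,18)  cross = 19·18 − 20·6 = 222.0000; (r_i+r_j)·cross = 39·222.0000 = 8658.0000
edge 4: (20,18)→(20,37)  cross = 20·37 − 20·18 = 380.0000; (r_i+r_j)·cross = 40·380.0000 = 15200.0000
edge 5: (20,37)→(1.5,33.5)  cross = 20·33.5 − 1.5·37 = 614.5000; (r_i+r_j)·cross = 21.5·614.5000 = 13211.7500
Σcross = 1088.5000 → A = |Σcross|/2 = 544.2500 mm²
Σ(r_i+r_j)·cross = 35852.5000 → first moment M = |Σ|/6 = 5975.4167
R_c = M/A = 5975.4167/544.2500 = 10.9792 mm
θ = 154° = 2.687807 rad
V = θ·R_c·A = 2.687807·10.9792·544.2500 = 16060.767 mm³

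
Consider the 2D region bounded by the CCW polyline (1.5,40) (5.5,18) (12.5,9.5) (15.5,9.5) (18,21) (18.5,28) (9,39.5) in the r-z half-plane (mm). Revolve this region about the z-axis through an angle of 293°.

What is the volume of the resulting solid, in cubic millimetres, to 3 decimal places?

Profile (r,z), 7 vertices: (1.5,40) (5.5,18) (12.5,9.5) (15.5,9.5) (18,21) (18.5,28) (9,39.5)
edge 0: (1.5,40)→(5.5,18)  cross = 1.5·18 − 5.5·40 = -193.0000; (r_i+r_j)·cross = 7·-193.0000 = -1351.0000
edge 1: (5.5,18)→(12.5,9.5)  cross = 5.5·9.5 − 12.5·18 = -172.7500; (r_i+r_j)·cross = 18·-172.7500 = -3109.5000
edge 2: (12.5,9.5)→(15.5,9.5)  cross = 12.5·9.5 − 15.5·9.5 = -28.5000; (r_i+r_j)·cross = 28·-28.5000 = -798.0000
edge 3: (15.5,9.5)→(18,21)  cross = 15.5·21 − 18·9.5 = 154.5000; (r_i+r_j)·cross = 33.5·154.5000 = 5175.7500
edge 4: (18,21)→(18.5,28)  cross = 18·28 − 18.5·21 = 115.5000; (r_i+r_j)·cross = 36.5·115.5000 = 4215.7500
edge 5: (18.5,28)→(9,39.5)  cross = 18.5·39.5 − 9·28 = 478.7500; (r_i+r_j)·cross = 27.5·478.7500 = 13165.6250
edge 6: (9,39.5)→(1.5,40)  cross = 9·40 − 1.5·39.5 = 300.7500; (r_i+r_j)·cross = 10.5·300.7500 = 3157.8750
Σcross = 655.2500 → A = |Σcross|/2 = 327.6250 mm²
Σ(r_i+r_j)·cross = 20456.5000 → first moment M = |Σ|/6 = 3409.4167
R_c = M/A = 3409.4167/327.6250 = 10.4065 mm
θ = 293° = 5.113815 rad
V = θ·R_c·A = 5.113815·10.4065·327.6250 = 17435.125 mm³

Volume = 17435.125 mm³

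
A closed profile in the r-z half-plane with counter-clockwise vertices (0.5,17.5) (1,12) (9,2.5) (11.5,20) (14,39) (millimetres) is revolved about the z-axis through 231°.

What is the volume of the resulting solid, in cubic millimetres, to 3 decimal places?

Volume = 6447.293 mm³

Profile (r,z), 5 vertices: (0.5,17.5) (1,12) (9,2.5) (11.5,20) (14,39)
edge 0: (0.5,17.5)→(1,12)  cross = 0.5·12 − 1·17.5 = -11.5000; (r_i+r_j)·cross = 1.5·-11.5000 = -17.2500
edge 1: (1,12)→(9,2.5)  cross = 1·2.5 − 9·12 = -105.5000; (r_i+r_j)·cross = 10·-105.5000 = -1055.0000
edge 2: (9,2.5)→(11.5,20)  cross = 9·20 − 11.5·2.5 = 151.2500; (r_i+r_j)·cross = 20.5·151.2500 = 3100.6250
edge 3: (11.5,20)→(14,39)  cross = 11.5·39 − 14·20 = 168.5000; (r_i+r_j)·cross = 25.5·168.5000 = 4296.7500
edge 4: (14,39)→(0.5,17.5)  cross = 14·17.5 − 0.5·39 = 225.5000; (r_i+r_j)·cross = 14.5·225.5000 = 3269.7500
Σcross = 428.2500 → A = |Σcross|/2 = 214.1250 mm²
Σ(r_i+r_j)·cross = 9594.8750 → first moment M = |Σ|/6 = 1599.1458
R_c = M/A = 1599.1458/214.1250 = 7.4683 mm
θ = 231° = 4.031711 rad
V = θ·R_c·A = 4.031711·7.4683·214.1250 = 6447.293 mm³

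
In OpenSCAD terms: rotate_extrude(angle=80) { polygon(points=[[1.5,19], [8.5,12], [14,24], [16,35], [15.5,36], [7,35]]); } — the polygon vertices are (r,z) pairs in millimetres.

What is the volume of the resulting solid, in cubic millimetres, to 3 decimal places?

Profile (r,z), 6 vertices: (1.5,19) (8.5,12) (14,24) (16,35) (15.5,36) (7,35)
edge 0: (1.5,19)→(8.5,12)  cross = 1.5·12 − 8.5·19 = -143.5000; (r_i+r_j)·cross = 10·-143.5000 = -1435.0000
edge 1: (8.5,12)→(14,24)  cross = 8.5·24 − 14·12 = 36.0000; (r_i+r_j)·cross = 22.5·36.0000 = 810.0000
edge 2: (14,24)→(16,35)  cross = 14·35 − 16·24 = 106.0000; (r_i+r_j)·cross = 30·106.0000 = 3180.0000
edge 3: (16,35)→(15.5,36)  cross = 16·36 − 15.5·35 = 33.5000; (r_i+r_j)·cross = 31.5·33.5000 = 1055.2500
edge 4: (15.5,36)→(7,35)  cross = 15.5·35 − 7·36 = 290.5000; (r_i+r_j)·cross = 22.5·290.5000 = 6536.2500
edge 5: (7,35)→(1.5,19)  cross = 7·19 − 1.5·35 = 80.5000; (r_i+r_j)·cross = 8.5·80.5000 = 684.2500
Σcross = 403.0000 → A = |Σcross|/2 = 201.5000 mm²
Σ(r_i+r_j)·cross = 10830.7500 → first moment M = |Σ|/6 = 1805.1250
R_c = M/A = 1805.1250/201.5000 = 8.9584 mm
θ = 80° = 1.396263 rad
V = θ·R_c·A = 1.396263·8.9584·201.5000 = 2520.430 mm³

Volume = 2520.430 mm³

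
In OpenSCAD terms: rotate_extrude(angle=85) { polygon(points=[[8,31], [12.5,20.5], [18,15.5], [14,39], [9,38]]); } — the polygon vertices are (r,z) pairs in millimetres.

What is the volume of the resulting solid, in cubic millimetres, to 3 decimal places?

Volume = 2307.167 mm³

Profile (r,z), 5 vertices: (8,31) (12.5,20.5) (18,15.5) (14,39) (9,38)
edge 0: (8,31)→(12.5,20.5)  cross = 8·20.5 − 12.5·31 = -223.5000; (r_i+r_j)·cross = 20.5·-223.5000 = -4581.7500
edge 1: (12.5,20.5)→(18,15.5)  cross = 12.5·15.5 − 18·20.5 = -175.2500; (r_i+r_j)·cross = 30.5·-175.2500 = -5345.1250
edge 2: (18,15.5)→(14,39)  cross = 18·39 − 14·15.5 = 485.0000; (r_i+r_j)·cross = 32·485.0000 = 15520.0000
edge 3: (14,39)→(9,38)  cross = 14·38 − 9·39 = 181.0000; (r_i+r_j)·cross = 23·181.0000 = 4163.0000
edge 4: (9,38)→(8,31)  cross = 9·31 − 8·38 = -25.0000; (r_i+r_j)·cross = 17·-25.0000 = -425.0000
Σcross = 242.2500 → A = |Σcross|/2 = 121.1250 mm²
Σ(r_i+r_j)·cross = 9331.1250 → first moment M = |Σ|/6 = 1555.1875
R_c = M/A = 1555.1875/121.1250 = 12.8395 mm
θ = 85° = 1.483530 rad
V = θ·R_c·A = 1.483530·12.8395·121.1250 = 2307.167 mm³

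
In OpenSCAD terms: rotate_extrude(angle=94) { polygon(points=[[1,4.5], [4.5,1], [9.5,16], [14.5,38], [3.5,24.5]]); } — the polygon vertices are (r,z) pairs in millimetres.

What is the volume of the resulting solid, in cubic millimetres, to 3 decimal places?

Volume = 2139.970 mm³

Profile (r,z), 5 vertices: (1,4.5) (4.5,1) (9.5,16) (14.5,38) (3.5,24.5)
edge 0: (1,4.5)→(4.5,1)  cross = 1·1 − 4.5·4.5 = -19.2500; (r_i+r_j)·cross = 5.5·-19.2500 = -105.8750
edge 1: (4.5,1)→(9.5,16)  cross = 4.5·16 − 9.5·1 = 62.5000; (r_i+r_j)·cross = 14·62.5000 = 875.0000
edge 2: (9.5,16)→(14.5,38)  cross = 9.5·38 − 14.5·16 = 129.0000; (r_i+r_j)·cross = 24·129.0000 = 3096.0000
edge 3: (14.5,38)→(3.5,24.5)  cross = 14.5·24.5 − 3.5·38 = 222.2500; (r_i+r_j)·cross = 18·222.2500 = 4000.5000
edge 4: (3.5,24.5)→(1,4.5)  cross = 3.5·4.5 − 1·24.5 = -8.7500; (r_i+r_j)·cross = 4.5·-8.7500 = -39.3750
Σcross = 385.7500 → A = |Σcross|/2 = 192.8750 mm²
Σ(r_i+r_j)·cross = 7826.2500 → first moment M = |Σ|/6 = 1304.3750
R_c = M/A = 1304.3750/192.8750 = 6.7628 mm
θ = 94° = 1.640609 rad
V = θ·R_c·A = 1.640609·6.7628·192.8750 = 2139.970 mm³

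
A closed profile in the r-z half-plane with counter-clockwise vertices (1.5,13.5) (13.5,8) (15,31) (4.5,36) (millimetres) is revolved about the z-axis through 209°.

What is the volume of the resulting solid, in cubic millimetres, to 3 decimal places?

Profile (r,z), 4 vertices: (1.5,13.5) (13.5,8) (15,31) (4.5,36)
edge 0: (1.5,13.5)→(13.5,8)  cross = 1.5·8 − 13.5·13.5 = -170.2500; (r_i+r_j)·cross = 15·-170.2500 = -2553.7500
edge 1: (13.5,8)→(15,31)  cross = 13.5·31 − 15·8 = 298.5000; (r_i+r_j)·cross = 28.5·298.5000 = 8507.2500
edge 2: (15,31)→(4.5,36)  cross = 15·36 − 4.5·31 = 400.5000; (r_i+r_j)·cross = 19.5·400.5000 = 7809.7500
edge 3: (4.5,36)→(1.5,13.5)  cross = 4.5·13.5 − 1.5·36 = 6.7500; (r_i+r_j)·cross = 6·6.7500 = 40.5000
Σcross = 535.5000 → A = |Σcross|/2 = 267.7500 mm²
Σ(r_i+r_j)·cross = 13803.7500 → first moment M = |Σ|/6 = 2300.6250
R_c = M/A = 2300.6250/267.7500 = 8.5924 mm
θ = 209° = 3.647738 rad
V = θ·R_c·A = 3.647738·8.5924·267.7500 = 8392.078 mm³

Volume = 8392.078 mm³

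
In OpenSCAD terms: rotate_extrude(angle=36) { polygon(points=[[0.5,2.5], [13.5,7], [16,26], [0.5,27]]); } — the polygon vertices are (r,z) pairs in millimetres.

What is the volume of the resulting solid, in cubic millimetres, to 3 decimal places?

Volume = 1416.675 mm³

Profile (r,z), 4 vertices: (0.5,2.5) (13.5,7) (16,26) (0.5,27)
edge 0: (0.5,2.5)→(13.5,7)  cross = 0.5·7 − 13.5·2.5 = -30.2500; (r_i+r_j)·cross = 14·-30.2500 = -423.5000
edge 1: (13.5,7)→(16,26)  cross = 13.5·26 − 16·7 = 239.0000; (r_i+r_j)·cross = 29.5·239.0000 = 7050.5000
edge 2: (16,26)→(0.5,27)  cross = 16·27 − 0.5·26 = 419.0000; (r_i+r_j)·cross = 16.5·419.0000 = 6913.5000
edge 3: (0.5,27)→(0.5,2.5)  cross = 0.5·2.5 − 0.5·27 = -12.2500; (r_i+r_j)·cross = 1·-12.2500 = -12.2500
Σcross = 615.5000 → A = |Σcross|/2 = 307.7500 mm²
Σ(r_i+r_j)·cross = 13528.2500 → first moment M = |Σ|/6 = 2254.7083
R_c = M/A = 2254.7083/307.7500 = 7.3264 mm
θ = 36° = 0.628319 rad
V = θ·R_c·A = 0.628319·7.3264·307.7500 = 1416.675 mm³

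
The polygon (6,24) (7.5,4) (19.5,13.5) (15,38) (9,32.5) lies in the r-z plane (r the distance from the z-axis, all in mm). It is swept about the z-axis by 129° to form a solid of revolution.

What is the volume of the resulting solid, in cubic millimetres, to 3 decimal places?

Volume = 7845.264 mm³

Profile (r,z), 5 vertices: (6,24) (7.5,4) (19.5,13.5) (15,38) (9,32.5)
edge 0: (6,24)→(7.5,4)  cross = 6·4 − 7.5·24 = -156.0000; (r_i+r_j)·cross = 13.5·-156.0000 = -2106.0000
edge 1: (7.5,4)→(19.5,13.5)  cross = 7.5·13.5 − 19.5·4 = 23.2500; (r_i+r_j)·cross = 27·23.2500 = 627.7500
edge 2: (19.5,13.5)→(15,38)  cross = 19.5·38 − 15·13.5 = 538.5000; (r_i+r_j)·cross = 34.5·538.5000 = 18578.2500
edge 3: (15,38)→(9,32.5)  cross = 15·32.5 − 9·38 = 145.5000; (r_i+r_j)·cross = 24·145.5000 = 3492.0000
edge 4: (9,32.5)→(6,24)  cross = 9·24 − 6·32.5 = 21.0000; (r_i+r_j)·cross = 15·21.0000 = 315.0000
Σcross = 572.2500 → A = |Σcross|/2 = 286.1250 mm²
Σ(r_i+r_j)·cross = 20907.0000 → first moment M = |Σ|/6 = 3484.5000
R_c = M/A = 3484.5000/286.1250 = 12.1782 mm
θ = 129° = 2.251475 rad
V = θ·R_c·A = 2.251475·12.1782·286.1250 = 7845.264 mm³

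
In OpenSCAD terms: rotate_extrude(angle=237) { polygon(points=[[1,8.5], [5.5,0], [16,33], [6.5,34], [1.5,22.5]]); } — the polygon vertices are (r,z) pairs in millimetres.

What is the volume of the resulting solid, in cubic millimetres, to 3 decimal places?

Volume = 8100.337 mm³

Profile (r,z), 5 vertices: (1,8.5) (5.5,0) (16,33) (6.5,34) (1.5,22.5)
edge 0: (1,8.5)→(5.5,0)  cross = 1·0 − 5.5·8.5 = -46.7500; (r_i+r_j)·cross = 6.5·-46.7500 = -303.8750
edge 1: (5.5,0)→(16,33)  cross = 5.5·33 − 16·0 = 181.5000; (r_i+r_j)·cross = 21.5·181.5000 = 3902.2500
edge 2: (16,33)→(6.5,34)  cross = 16·34 − 6.5·33 = 329.5000; (r_i+r_j)·cross = 22.5·329.5000 = 7413.7500
edge 3: (6.5,34)→(1.5,22.5)  cross = 6.5·22.5 − 1.5·34 = 95.2500; (r_i+r_j)·cross = 8·95.2500 = 762.0000
edge 4: (1.5,22.5)→(1,8.5)  cross = 1.5·8.5 − 1·22.5 = -9.7500; (r_i+r_j)·cross = 2.5·-9.7500 = -24.3750
Σcross = 549.7500 → A = |Σcross|/2 = 274.8750 mm²
Σ(r_i+r_j)·cross = 11749.7500 → first moment M = |Σ|/6 = 1958.2917
R_c = M/A = 1958.2917/274.8750 = 7.1243 mm
θ = 237° = 4.136430 rad
V = θ·R_c·A = 4.136430·7.1243·274.8750 = 8100.337 mm³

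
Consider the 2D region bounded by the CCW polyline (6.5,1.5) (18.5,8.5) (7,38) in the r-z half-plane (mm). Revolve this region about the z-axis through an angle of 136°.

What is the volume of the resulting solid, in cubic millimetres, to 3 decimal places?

Profile (r,z), 3 vertices: (6.5,1.5) (18.5,8.5) (7,38)
edge 0: (6.5,1.5)→(18.5,8.5)  cross = 6.5·8.5 − 18.5·1.5 = 27.5000; (r_i+r_j)·cross = 25·27.5000 = 687.5000
edge 1: (18.5,8.5)→(7,38)  cross = 18.5·38 − 7·8.5 = 643.5000; (r_i+r_j)·cross = 25.5·643.5000 = 16409.2500
edge 2: (7,38)→(6.5,1.5)  cross = 7·1.5 − 6.5·38 = -236.5000; (r_i+r_j)·cross = 13.5·-236.5000 = -3192.7500
Σcross = 434.5000 → A = |Σcross|/2 = 217.2500 mm²
Σ(r_i+r_j)·cross = 13904.0000 → first moment M = |Σ|/6 = 2317.3333
R_c = M/A = 2317.3333/217.2500 = 10.6667 mm
θ = 136° = 2.373648 rad
V = θ·R_c·A = 2.373648·10.6667·217.2500 = 5500.533 mm³

Volume = 5500.533 mm³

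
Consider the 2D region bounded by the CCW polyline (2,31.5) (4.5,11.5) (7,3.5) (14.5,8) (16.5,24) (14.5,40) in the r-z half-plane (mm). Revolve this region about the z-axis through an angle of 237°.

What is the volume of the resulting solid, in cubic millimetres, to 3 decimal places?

Profile (r,z), 6 vertices: (2,31.5) (4.5,11.5) (7,3.5) (14.5,8) (16.5,24) (14.5,40)
edge 0: (2,31.5)→(4.5,11.5)  cross = 2·11.5 − 4.5·31.5 = -118.7500; (r_i+r_j)·cross = 6.5·-118.7500 = -771.8750
edge 1: (4.5,11.5)→(7,3.5)  cross = 4.5·3.5 − 7·11.5 = -64.7500; (r_i+r_j)·cross = 11.5·-64.7500 = -744.6250
edge 2: (7,3.5)→(14.5,8)  cross = 7·8 − 14.5·3.5 = 5.2500; (r_i+r_j)·cross = 21.5·5.2500 = 112.8750
edge 3: (14.5,8)→(16.5,24)  cross = 14.5·24 − 16.5·8 = 216.0000; (r_i+r_j)·cross = 31·216.0000 = 6696.0000
edge 4: (16.5,24)→(14.5,40)  cross = 16.5·40 − 14.5·24 = 312.0000; (r_i+r_j)·cross = 31·312.0000 = 9672.0000
edge 5: (14.5,40)→(2,31.5)  cross = 14.5·31.5 − 2·40 = 376.7500; (r_i+r_j)·cross = 16.5·376.7500 = 6216.3750
Σcross = 726.5000 → A = |Σcross|/2 = 363.2500 mm²
Σ(r_i+r_j)·cross = 21180.7500 → first moment M = |Σ|/6 = 3530.1250
R_c = M/A = 3530.1250/363.2500 = 9.7182 mm
θ = 237° = 4.136430 rad
V = θ·R_c·A = 4.136430·9.7182·363.2500 = 14602.116 mm³

Volume = 14602.116 mm³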